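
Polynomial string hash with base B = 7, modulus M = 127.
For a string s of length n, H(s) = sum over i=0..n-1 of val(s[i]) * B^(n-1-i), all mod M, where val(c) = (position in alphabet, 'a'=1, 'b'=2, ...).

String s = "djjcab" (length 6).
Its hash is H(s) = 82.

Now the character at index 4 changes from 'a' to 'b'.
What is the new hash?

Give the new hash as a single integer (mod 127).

val('a') = 1, val('b') = 2
Position k = 4, exponent = n-1-k = 1
B^1 mod M = 7^1 mod 127 = 7
Delta = (2 - 1) * 7 mod 127 = 7
New hash = (82 + 7) mod 127 = 89

Answer: 89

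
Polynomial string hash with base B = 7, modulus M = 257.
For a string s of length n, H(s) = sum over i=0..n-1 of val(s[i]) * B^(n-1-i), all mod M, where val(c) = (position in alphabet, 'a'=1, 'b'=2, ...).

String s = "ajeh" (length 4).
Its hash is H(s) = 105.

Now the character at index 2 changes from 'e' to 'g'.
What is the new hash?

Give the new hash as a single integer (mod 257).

Answer: 119

Derivation:
val('e') = 5, val('g') = 7
Position k = 2, exponent = n-1-k = 1
B^1 mod M = 7^1 mod 257 = 7
Delta = (7 - 5) * 7 mod 257 = 14
New hash = (105 + 14) mod 257 = 119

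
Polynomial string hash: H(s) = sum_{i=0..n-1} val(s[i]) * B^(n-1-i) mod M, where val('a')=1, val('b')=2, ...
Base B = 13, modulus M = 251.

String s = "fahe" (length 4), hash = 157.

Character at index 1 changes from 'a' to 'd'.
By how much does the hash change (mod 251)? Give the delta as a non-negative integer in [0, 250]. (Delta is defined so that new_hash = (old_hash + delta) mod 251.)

Delta formula: (val(new) - val(old)) * B^(n-1-k) mod M
  val('d') - val('a') = 4 - 1 = 3
  B^(n-1-k) = 13^2 mod 251 = 169
  Delta = 3 * 169 mod 251 = 5

Answer: 5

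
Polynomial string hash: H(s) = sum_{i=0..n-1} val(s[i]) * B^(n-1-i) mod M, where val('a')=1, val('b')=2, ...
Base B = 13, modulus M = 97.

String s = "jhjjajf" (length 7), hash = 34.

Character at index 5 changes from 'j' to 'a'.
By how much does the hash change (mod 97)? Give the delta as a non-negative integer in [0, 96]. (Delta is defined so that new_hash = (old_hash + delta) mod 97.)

Delta formula: (val(new) - val(old)) * B^(n-1-k) mod M
  val('a') - val('j') = 1 - 10 = -9
  B^(n-1-k) = 13^1 mod 97 = 13
  Delta = -9 * 13 mod 97 = 77

Answer: 77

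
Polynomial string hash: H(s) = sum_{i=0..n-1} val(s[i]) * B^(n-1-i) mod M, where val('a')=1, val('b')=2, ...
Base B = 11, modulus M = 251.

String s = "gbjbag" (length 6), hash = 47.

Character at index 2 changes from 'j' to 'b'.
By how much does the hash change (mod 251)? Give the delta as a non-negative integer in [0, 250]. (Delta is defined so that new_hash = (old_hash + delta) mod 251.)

Answer: 145

Derivation:
Delta formula: (val(new) - val(old)) * B^(n-1-k) mod M
  val('b') - val('j') = 2 - 10 = -8
  B^(n-1-k) = 11^3 mod 251 = 76
  Delta = -8 * 76 mod 251 = 145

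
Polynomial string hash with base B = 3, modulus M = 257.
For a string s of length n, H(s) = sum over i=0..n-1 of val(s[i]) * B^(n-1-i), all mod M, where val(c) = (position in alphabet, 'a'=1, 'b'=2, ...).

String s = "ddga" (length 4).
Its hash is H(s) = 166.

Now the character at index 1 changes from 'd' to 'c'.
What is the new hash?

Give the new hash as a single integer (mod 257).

Answer: 157

Derivation:
val('d') = 4, val('c') = 3
Position k = 1, exponent = n-1-k = 2
B^2 mod M = 3^2 mod 257 = 9
Delta = (3 - 4) * 9 mod 257 = 248
New hash = (166 + 248) mod 257 = 157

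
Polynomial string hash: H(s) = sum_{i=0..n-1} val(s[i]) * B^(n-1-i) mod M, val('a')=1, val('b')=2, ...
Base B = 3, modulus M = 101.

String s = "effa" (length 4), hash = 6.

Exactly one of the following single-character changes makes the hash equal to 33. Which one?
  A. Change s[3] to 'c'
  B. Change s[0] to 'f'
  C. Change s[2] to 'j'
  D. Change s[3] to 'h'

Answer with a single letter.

Option A: s[3]='a'->'c', delta=(3-1)*3^0 mod 101 = 2, hash=6+2 mod 101 = 8
Option B: s[0]='e'->'f', delta=(6-5)*3^3 mod 101 = 27, hash=6+27 mod 101 = 33 <-- target
Option C: s[2]='f'->'j', delta=(10-6)*3^1 mod 101 = 12, hash=6+12 mod 101 = 18
Option D: s[3]='a'->'h', delta=(8-1)*3^0 mod 101 = 7, hash=6+7 mod 101 = 13

Answer: B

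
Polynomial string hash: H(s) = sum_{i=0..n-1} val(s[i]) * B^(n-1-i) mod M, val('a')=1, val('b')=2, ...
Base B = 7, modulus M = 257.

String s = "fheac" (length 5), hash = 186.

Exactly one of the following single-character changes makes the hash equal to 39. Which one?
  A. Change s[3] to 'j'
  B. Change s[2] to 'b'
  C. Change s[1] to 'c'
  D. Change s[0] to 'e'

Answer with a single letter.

Answer: B

Derivation:
Option A: s[3]='a'->'j', delta=(10-1)*7^1 mod 257 = 63, hash=186+63 mod 257 = 249
Option B: s[2]='e'->'b', delta=(2-5)*7^2 mod 257 = 110, hash=186+110 mod 257 = 39 <-- target
Option C: s[1]='h'->'c', delta=(3-8)*7^3 mod 257 = 84, hash=186+84 mod 257 = 13
Option D: s[0]='f'->'e', delta=(5-6)*7^4 mod 257 = 169, hash=186+169 mod 257 = 98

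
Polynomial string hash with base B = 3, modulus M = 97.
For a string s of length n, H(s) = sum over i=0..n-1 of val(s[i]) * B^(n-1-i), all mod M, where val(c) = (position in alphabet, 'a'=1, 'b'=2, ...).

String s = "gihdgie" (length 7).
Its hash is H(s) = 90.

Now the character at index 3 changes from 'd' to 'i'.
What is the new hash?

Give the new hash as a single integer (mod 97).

Answer: 31

Derivation:
val('d') = 4, val('i') = 9
Position k = 3, exponent = n-1-k = 3
B^3 mod M = 3^3 mod 97 = 27
Delta = (9 - 4) * 27 mod 97 = 38
New hash = (90 + 38) mod 97 = 31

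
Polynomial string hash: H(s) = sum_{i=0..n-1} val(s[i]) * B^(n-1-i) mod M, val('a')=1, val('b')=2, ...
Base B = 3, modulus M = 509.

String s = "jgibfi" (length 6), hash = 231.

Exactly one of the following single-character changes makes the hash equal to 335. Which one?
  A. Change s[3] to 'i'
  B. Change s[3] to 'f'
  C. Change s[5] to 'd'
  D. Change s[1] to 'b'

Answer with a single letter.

Answer: D

Derivation:
Option A: s[3]='b'->'i', delta=(9-2)*3^2 mod 509 = 63, hash=231+63 mod 509 = 294
Option B: s[3]='b'->'f', delta=(6-2)*3^2 mod 509 = 36, hash=231+36 mod 509 = 267
Option C: s[5]='i'->'d', delta=(4-9)*3^0 mod 509 = 504, hash=231+504 mod 509 = 226
Option D: s[1]='g'->'b', delta=(2-7)*3^4 mod 509 = 104, hash=231+104 mod 509 = 335 <-- target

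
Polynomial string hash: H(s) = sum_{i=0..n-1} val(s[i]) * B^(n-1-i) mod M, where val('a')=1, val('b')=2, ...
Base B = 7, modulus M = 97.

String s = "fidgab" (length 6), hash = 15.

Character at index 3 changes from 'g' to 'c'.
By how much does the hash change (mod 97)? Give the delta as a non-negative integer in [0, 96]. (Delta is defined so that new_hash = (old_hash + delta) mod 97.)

Answer: 95

Derivation:
Delta formula: (val(new) - val(old)) * B^(n-1-k) mod M
  val('c') - val('g') = 3 - 7 = -4
  B^(n-1-k) = 7^2 mod 97 = 49
  Delta = -4 * 49 mod 97 = 95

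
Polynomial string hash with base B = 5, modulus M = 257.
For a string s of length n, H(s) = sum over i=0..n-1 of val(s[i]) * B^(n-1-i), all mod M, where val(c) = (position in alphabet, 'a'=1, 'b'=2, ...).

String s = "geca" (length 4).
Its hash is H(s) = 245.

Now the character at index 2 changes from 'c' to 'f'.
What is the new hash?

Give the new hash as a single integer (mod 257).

val('c') = 3, val('f') = 6
Position k = 2, exponent = n-1-k = 1
B^1 mod M = 5^1 mod 257 = 5
Delta = (6 - 3) * 5 mod 257 = 15
New hash = (245 + 15) mod 257 = 3

Answer: 3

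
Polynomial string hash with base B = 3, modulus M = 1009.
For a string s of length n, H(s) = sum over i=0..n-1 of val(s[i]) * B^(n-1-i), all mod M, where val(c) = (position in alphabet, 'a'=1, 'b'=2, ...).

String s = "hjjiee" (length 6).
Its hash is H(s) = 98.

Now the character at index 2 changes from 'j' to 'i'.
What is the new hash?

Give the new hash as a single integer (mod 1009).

val('j') = 10, val('i') = 9
Position k = 2, exponent = n-1-k = 3
B^3 mod M = 3^3 mod 1009 = 27
Delta = (9 - 10) * 27 mod 1009 = 982
New hash = (98 + 982) mod 1009 = 71

Answer: 71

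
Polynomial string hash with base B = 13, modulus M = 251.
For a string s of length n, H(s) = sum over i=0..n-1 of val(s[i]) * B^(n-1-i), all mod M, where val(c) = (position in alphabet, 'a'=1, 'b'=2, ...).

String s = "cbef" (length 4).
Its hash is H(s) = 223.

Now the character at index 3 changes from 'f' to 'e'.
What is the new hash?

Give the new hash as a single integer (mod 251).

Answer: 222

Derivation:
val('f') = 6, val('e') = 5
Position k = 3, exponent = n-1-k = 0
B^0 mod M = 13^0 mod 251 = 1
Delta = (5 - 6) * 1 mod 251 = 250
New hash = (223 + 250) mod 251 = 222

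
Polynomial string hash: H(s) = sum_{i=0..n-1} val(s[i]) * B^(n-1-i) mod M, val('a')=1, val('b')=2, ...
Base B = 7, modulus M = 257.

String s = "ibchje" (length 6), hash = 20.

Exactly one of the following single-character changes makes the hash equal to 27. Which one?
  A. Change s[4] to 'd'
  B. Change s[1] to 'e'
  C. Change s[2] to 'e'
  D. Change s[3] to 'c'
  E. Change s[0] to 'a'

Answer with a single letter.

Answer: B

Derivation:
Option A: s[4]='j'->'d', delta=(4-10)*7^1 mod 257 = 215, hash=20+215 mod 257 = 235
Option B: s[1]='b'->'e', delta=(5-2)*7^4 mod 257 = 7, hash=20+7 mod 257 = 27 <-- target
Option C: s[2]='c'->'e', delta=(5-3)*7^3 mod 257 = 172, hash=20+172 mod 257 = 192
Option D: s[3]='h'->'c', delta=(3-8)*7^2 mod 257 = 12, hash=20+12 mod 257 = 32
Option E: s[0]='i'->'a', delta=(1-9)*7^5 mod 257 = 212, hash=20+212 mod 257 = 232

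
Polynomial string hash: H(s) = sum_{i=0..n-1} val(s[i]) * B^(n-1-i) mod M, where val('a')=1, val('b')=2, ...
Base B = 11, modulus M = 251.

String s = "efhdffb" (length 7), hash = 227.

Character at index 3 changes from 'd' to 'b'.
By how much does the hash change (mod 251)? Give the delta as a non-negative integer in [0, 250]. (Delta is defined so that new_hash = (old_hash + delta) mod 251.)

Delta formula: (val(new) - val(old)) * B^(n-1-k) mod M
  val('b') - val('d') = 2 - 4 = -2
  B^(n-1-k) = 11^3 mod 251 = 76
  Delta = -2 * 76 mod 251 = 99

Answer: 99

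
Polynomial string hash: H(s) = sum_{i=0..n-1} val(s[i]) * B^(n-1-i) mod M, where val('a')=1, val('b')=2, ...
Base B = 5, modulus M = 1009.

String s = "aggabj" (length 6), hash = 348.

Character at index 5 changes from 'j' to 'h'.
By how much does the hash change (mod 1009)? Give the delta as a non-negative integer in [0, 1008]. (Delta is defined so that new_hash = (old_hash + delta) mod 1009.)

Answer: 1007

Derivation:
Delta formula: (val(new) - val(old)) * B^(n-1-k) mod M
  val('h') - val('j') = 8 - 10 = -2
  B^(n-1-k) = 5^0 mod 1009 = 1
  Delta = -2 * 1 mod 1009 = 1007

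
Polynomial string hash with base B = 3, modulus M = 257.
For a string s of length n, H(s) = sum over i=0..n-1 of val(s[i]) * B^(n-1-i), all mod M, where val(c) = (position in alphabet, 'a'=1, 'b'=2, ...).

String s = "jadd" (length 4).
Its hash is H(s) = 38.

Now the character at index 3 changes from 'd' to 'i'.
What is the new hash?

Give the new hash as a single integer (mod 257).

val('d') = 4, val('i') = 9
Position k = 3, exponent = n-1-k = 0
B^0 mod M = 3^0 mod 257 = 1
Delta = (9 - 4) * 1 mod 257 = 5
New hash = (38 + 5) mod 257 = 43

Answer: 43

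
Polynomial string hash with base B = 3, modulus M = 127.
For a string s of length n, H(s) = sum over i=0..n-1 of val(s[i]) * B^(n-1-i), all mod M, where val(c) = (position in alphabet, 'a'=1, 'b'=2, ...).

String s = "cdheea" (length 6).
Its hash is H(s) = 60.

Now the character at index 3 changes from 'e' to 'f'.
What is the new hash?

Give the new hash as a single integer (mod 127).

val('e') = 5, val('f') = 6
Position k = 3, exponent = n-1-k = 2
B^2 mod M = 3^2 mod 127 = 9
Delta = (6 - 5) * 9 mod 127 = 9
New hash = (60 + 9) mod 127 = 69

Answer: 69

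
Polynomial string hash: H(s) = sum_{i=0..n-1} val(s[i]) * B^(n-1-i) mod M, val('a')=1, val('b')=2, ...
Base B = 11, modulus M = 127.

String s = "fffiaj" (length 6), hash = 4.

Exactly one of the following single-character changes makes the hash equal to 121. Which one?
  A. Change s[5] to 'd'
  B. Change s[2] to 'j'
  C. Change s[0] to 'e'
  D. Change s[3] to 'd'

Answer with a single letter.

Option A: s[5]='j'->'d', delta=(4-10)*11^0 mod 127 = 121, hash=4+121 mod 127 = 125
Option B: s[2]='f'->'j', delta=(10-6)*11^3 mod 127 = 117, hash=4+117 mod 127 = 121 <-- target
Option C: s[0]='f'->'e', delta=(5-6)*11^5 mod 127 = 112, hash=4+112 mod 127 = 116
Option D: s[3]='i'->'d', delta=(4-9)*11^2 mod 127 = 30, hash=4+30 mod 127 = 34

Answer: B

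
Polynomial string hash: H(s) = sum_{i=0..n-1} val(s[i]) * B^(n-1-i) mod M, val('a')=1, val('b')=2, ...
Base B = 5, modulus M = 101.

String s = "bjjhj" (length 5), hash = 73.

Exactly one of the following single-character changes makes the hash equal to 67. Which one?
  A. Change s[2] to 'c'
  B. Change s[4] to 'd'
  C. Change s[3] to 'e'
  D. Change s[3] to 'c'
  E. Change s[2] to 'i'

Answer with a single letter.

Answer: B

Derivation:
Option A: s[2]='j'->'c', delta=(3-10)*5^2 mod 101 = 27, hash=73+27 mod 101 = 100
Option B: s[4]='j'->'d', delta=(4-10)*5^0 mod 101 = 95, hash=73+95 mod 101 = 67 <-- target
Option C: s[3]='h'->'e', delta=(5-8)*5^1 mod 101 = 86, hash=73+86 mod 101 = 58
Option D: s[3]='h'->'c', delta=(3-8)*5^1 mod 101 = 76, hash=73+76 mod 101 = 48
Option E: s[2]='j'->'i', delta=(9-10)*5^2 mod 101 = 76, hash=73+76 mod 101 = 48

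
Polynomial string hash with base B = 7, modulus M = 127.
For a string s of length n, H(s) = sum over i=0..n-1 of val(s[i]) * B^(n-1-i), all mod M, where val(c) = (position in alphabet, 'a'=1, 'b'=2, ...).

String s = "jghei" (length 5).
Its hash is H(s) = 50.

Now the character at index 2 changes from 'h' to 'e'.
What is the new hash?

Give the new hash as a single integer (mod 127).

val('h') = 8, val('e') = 5
Position k = 2, exponent = n-1-k = 2
B^2 mod M = 7^2 mod 127 = 49
Delta = (5 - 8) * 49 mod 127 = 107
New hash = (50 + 107) mod 127 = 30

Answer: 30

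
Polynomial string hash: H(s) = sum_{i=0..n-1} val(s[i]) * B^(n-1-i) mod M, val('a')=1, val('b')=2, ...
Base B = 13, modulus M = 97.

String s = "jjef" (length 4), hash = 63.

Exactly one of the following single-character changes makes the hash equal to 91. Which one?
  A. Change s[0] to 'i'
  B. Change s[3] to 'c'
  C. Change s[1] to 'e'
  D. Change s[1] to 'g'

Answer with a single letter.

Option A: s[0]='j'->'i', delta=(9-10)*13^3 mod 97 = 34, hash=63+34 mod 97 = 0
Option B: s[3]='f'->'c', delta=(3-6)*13^0 mod 97 = 94, hash=63+94 mod 97 = 60
Option C: s[1]='j'->'e', delta=(5-10)*13^2 mod 97 = 28, hash=63+28 mod 97 = 91 <-- target
Option D: s[1]='j'->'g', delta=(7-10)*13^2 mod 97 = 75, hash=63+75 mod 97 = 41

Answer: C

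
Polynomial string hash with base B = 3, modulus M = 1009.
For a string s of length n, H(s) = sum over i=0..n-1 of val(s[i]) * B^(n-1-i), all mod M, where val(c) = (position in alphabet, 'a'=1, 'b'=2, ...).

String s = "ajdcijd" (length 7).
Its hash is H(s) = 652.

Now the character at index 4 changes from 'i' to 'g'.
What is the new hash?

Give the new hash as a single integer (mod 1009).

Answer: 634

Derivation:
val('i') = 9, val('g') = 7
Position k = 4, exponent = n-1-k = 2
B^2 mod M = 3^2 mod 1009 = 9
Delta = (7 - 9) * 9 mod 1009 = 991
New hash = (652 + 991) mod 1009 = 634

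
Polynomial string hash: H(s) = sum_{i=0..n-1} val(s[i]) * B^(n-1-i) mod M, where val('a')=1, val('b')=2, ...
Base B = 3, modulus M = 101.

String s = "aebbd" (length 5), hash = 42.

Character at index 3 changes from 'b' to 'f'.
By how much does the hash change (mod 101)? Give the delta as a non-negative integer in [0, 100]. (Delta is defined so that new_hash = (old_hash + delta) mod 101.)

Delta formula: (val(new) - val(old)) * B^(n-1-k) mod M
  val('f') - val('b') = 6 - 2 = 4
  B^(n-1-k) = 3^1 mod 101 = 3
  Delta = 4 * 3 mod 101 = 12

Answer: 12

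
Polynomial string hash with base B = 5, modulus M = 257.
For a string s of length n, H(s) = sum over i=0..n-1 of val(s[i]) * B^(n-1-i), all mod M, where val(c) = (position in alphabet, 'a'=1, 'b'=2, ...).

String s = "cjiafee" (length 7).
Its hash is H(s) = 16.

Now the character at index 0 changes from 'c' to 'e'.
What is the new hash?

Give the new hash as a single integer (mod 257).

Answer: 169

Derivation:
val('c') = 3, val('e') = 5
Position k = 0, exponent = n-1-k = 6
B^6 mod M = 5^6 mod 257 = 205
Delta = (5 - 3) * 205 mod 257 = 153
New hash = (16 + 153) mod 257 = 169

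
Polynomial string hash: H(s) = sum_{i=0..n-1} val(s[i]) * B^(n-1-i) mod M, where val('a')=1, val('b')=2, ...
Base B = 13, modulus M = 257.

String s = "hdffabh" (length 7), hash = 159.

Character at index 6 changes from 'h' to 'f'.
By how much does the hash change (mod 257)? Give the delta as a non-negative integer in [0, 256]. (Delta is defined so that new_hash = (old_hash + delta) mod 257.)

Answer: 255

Derivation:
Delta formula: (val(new) - val(old)) * B^(n-1-k) mod M
  val('f') - val('h') = 6 - 8 = -2
  B^(n-1-k) = 13^0 mod 257 = 1
  Delta = -2 * 1 mod 257 = 255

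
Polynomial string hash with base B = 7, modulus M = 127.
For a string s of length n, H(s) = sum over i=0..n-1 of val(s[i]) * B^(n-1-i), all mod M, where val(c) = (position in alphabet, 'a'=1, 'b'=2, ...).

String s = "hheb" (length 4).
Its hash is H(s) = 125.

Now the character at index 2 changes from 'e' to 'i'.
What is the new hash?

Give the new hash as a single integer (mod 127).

Answer: 26

Derivation:
val('e') = 5, val('i') = 9
Position k = 2, exponent = n-1-k = 1
B^1 mod M = 7^1 mod 127 = 7
Delta = (9 - 5) * 7 mod 127 = 28
New hash = (125 + 28) mod 127 = 26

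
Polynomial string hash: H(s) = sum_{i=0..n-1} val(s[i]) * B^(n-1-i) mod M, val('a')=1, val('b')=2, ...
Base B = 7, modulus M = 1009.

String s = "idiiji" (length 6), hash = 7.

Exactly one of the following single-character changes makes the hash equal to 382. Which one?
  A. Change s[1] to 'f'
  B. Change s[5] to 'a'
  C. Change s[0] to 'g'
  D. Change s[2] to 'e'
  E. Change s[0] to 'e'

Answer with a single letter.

Option A: s[1]='d'->'f', delta=(6-4)*7^4 mod 1009 = 766, hash=7+766 mod 1009 = 773
Option B: s[5]='i'->'a', delta=(1-9)*7^0 mod 1009 = 1001, hash=7+1001 mod 1009 = 1008
Option C: s[0]='i'->'g', delta=(7-9)*7^5 mod 1009 = 692, hash=7+692 mod 1009 = 699
Option D: s[2]='i'->'e', delta=(5-9)*7^3 mod 1009 = 646, hash=7+646 mod 1009 = 653
Option E: s[0]='i'->'e', delta=(5-9)*7^5 mod 1009 = 375, hash=7+375 mod 1009 = 382 <-- target

Answer: E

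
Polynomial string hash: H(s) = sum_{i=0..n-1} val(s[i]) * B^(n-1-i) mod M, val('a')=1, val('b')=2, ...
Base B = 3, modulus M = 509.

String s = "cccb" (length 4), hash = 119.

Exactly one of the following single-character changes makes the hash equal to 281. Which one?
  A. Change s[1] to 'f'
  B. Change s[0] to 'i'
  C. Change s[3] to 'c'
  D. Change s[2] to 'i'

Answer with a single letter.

Answer: B

Derivation:
Option A: s[1]='c'->'f', delta=(6-3)*3^2 mod 509 = 27, hash=119+27 mod 509 = 146
Option B: s[0]='c'->'i', delta=(9-3)*3^3 mod 509 = 162, hash=119+162 mod 509 = 281 <-- target
Option C: s[3]='b'->'c', delta=(3-2)*3^0 mod 509 = 1, hash=119+1 mod 509 = 120
Option D: s[2]='c'->'i', delta=(9-3)*3^1 mod 509 = 18, hash=119+18 mod 509 = 137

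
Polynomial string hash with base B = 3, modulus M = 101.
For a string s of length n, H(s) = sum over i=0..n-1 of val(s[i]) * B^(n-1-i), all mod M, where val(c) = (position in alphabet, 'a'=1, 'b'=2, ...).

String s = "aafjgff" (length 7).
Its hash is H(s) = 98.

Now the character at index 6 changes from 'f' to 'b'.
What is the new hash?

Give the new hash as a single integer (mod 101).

Answer: 94

Derivation:
val('f') = 6, val('b') = 2
Position k = 6, exponent = n-1-k = 0
B^0 mod M = 3^0 mod 101 = 1
Delta = (2 - 6) * 1 mod 101 = 97
New hash = (98 + 97) mod 101 = 94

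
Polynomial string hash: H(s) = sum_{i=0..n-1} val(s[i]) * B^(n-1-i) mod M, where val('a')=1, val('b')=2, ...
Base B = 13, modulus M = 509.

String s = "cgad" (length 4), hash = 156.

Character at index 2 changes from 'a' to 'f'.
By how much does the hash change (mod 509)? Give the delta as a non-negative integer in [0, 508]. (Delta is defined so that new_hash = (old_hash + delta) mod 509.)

Answer: 65

Derivation:
Delta formula: (val(new) - val(old)) * B^(n-1-k) mod M
  val('f') - val('a') = 6 - 1 = 5
  B^(n-1-k) = 13^1 mod 509 = 13
  Delta = 5 * 13 mod 509 = 65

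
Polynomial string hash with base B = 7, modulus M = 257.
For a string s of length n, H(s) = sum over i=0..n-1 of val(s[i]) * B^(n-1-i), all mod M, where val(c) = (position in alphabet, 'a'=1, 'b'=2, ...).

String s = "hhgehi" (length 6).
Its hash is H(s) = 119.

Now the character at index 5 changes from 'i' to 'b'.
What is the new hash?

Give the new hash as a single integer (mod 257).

val('i') = 9, val('b') = 2
Position k = 5, exponent = n-1-k = 0
B^0 mod M = 7^0 mod 257 = 1
Delta = (2 - 9) * 1 mod 257 = 250
New hash = (119 + 250) mod 257 = 112

Answer: 112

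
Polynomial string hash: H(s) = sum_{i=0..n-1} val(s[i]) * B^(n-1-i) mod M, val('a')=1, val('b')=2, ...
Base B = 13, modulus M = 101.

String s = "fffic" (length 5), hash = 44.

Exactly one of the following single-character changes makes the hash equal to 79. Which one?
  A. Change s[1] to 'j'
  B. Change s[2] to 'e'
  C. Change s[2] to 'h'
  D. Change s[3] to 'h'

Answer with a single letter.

Answer: C

Derivation:
Option A: s[1]='f'->'j', delta=(10-6)*13^3 mod 101 = 1, hash=44+1 mod 101 = 45
Option B: s[2]='f'->'e', delta=(5-6)*13^2 mod 101 = 33, hash=44+33 mod 101 = 77
Option C: s[2]='f'->'h', delta=(8-6)*13^2 mod 101 = 35, hash=44+35 mod 101 = 79 <-- target
Option D: s[3]='i'->'h', delta=(8-9)*13^1 mod 101 = 88, hash=44+88 mod 101 = 31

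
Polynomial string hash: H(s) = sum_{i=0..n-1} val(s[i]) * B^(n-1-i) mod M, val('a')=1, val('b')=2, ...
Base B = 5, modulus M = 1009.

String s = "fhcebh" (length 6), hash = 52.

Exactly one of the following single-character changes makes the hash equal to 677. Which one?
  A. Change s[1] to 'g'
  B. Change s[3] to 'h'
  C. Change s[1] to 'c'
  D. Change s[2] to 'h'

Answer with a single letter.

Answer: D

Derivation:
Option A: s[1]='h'->'g', delta=(7-8)*5^4 mod 1009 = 384, hash=52+384 mod 1009 = 436
Option B: s[3]='e'->'h', delta=(8-5)*5^2 mod 1009 = 75, hash=52+75 mod 1009 = 127
Option C: s[1]='h'->'c', delta=(3-8)*5^4 mod 1009 = 911, hash=52+911 mod 1009 = 963
Option D: s[2]='c'->'h', delta=(8-3)*5^3 mod 1009 = 625, hash=52+625 mod 1009 = 677 <-- target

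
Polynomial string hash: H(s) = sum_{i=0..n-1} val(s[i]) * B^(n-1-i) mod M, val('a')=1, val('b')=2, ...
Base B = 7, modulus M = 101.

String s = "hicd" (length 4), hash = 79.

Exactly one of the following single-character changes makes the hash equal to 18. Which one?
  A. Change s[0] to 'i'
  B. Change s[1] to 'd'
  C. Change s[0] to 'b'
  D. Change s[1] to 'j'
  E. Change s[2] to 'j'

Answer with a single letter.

Option A: s[0]='h'->'i', delta=(9-8)*7^3 mod 101 = 40, hash=79+40 mod 101 = 18 <-- target
Option B: s[1]='i'->'d', delta=(4-9)*7^2 mod 101 = 58, hash=79+58 mod 101 = 36
Option C: s[0]='h'->'b', delta=(2-8)*7^3 mod 101 = 63, hash=79+63 mod 101 = 41
Option D: s[1]='i'->'j', delta=(10-9)*7^2 mod 101 = 49, hash=79+49 mod 101 = 27
Option E: s[2]='c'->'j', delta=(10-3)*7^1 mod 101 = 49, hash=79+49 mod 101 = 27

Answer: A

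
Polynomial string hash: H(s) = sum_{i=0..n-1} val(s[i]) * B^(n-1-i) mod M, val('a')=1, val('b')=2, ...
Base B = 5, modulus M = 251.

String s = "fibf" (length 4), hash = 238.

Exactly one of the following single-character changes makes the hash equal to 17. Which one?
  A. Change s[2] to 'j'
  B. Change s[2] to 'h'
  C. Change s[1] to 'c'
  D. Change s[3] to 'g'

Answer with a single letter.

Option A: s[2]='b'->'j', delta=(10-2)*5^1 mod 251 = 40, hash=238+40 mod 251 = 27
Option B: s[2]='b'->'h', delta=(8-2)*5^1 mod 251 = 30, hash=238+30 mod 251 = 17 <-- target
Option C: s[1]='i'->'c', delta=(3-9)*5^2 mod 251 = 101, hash=238+101 mod 251 = 88
Option D: s[3]='f'->'g', delta=(7-6)*5^0 mod 251 = 1, hash=238+1 mod 251 = 239

Answer: B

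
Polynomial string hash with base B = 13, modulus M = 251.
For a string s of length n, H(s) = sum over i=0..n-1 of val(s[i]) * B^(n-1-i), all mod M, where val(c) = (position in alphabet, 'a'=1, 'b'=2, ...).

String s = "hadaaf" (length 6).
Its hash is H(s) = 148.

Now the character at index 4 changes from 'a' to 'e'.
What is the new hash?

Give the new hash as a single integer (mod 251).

Answer: 200

Derivation:
val('a') = 1, val('e') = 5
Position k = 4, exponent = n-1-k = 1
B^1 mod M = 13^1 mod 251 = 13
Delta = (5 - 1) * 13 mod 251 = 52
New hash = (148 + 52) mod 251 = 200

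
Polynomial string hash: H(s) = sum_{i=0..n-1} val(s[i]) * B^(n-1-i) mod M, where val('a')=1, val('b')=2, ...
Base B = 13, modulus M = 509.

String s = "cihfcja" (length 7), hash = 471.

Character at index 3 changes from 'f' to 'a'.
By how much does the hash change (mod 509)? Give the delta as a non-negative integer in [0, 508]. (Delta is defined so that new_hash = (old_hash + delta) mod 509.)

Delta formula: (val(new) - val(old)) * B^(n-1-k) mod M
  val('a') - val('f') = 1 - 6 = -5
  B^(n-1-k) = 13^3 mod 509 = 161
  Delta = -5 * 161 mod 509 = 213

Answer: 213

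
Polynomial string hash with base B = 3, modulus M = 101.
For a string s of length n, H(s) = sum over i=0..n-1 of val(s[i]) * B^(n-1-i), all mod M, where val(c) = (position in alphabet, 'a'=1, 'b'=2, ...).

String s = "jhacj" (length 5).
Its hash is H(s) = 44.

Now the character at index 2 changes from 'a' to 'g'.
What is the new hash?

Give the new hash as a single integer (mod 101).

Answer: 98

Derivation:
val('a') = 1, val('g') = 7
Position k = 2, exponent = n-1-k = 2
B^2 mod M = 3^2 mod 101 = 9
Delta = (7 - 1) * 9 mod 101 = 54
New hash = (44 + 54) mod 101 = 98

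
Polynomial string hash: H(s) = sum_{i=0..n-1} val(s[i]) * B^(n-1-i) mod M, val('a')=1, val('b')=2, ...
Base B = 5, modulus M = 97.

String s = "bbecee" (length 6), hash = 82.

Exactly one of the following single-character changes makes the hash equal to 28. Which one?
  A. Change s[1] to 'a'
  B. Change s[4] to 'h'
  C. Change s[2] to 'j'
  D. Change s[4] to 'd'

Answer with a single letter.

Answer: C

Derivation:
Option A: s[1]='b'->'a', delta=(1-2)*5^4 mod 97 = 54, hash=82+54 mod 97 = 39
Option B: s[4]='e'->'h', delta=(8-5)*5^1 mod 97 = 15, hash=82+15 mod 97 = 0
Option C: s[2]='e'->'j', delta=(10-5)*5^3 mod 97 = 43, hash=82+43 mod 97 = 28 <-- target
Option D: s[4]='e'->'d', delta=(4-5)*5^1 mod 97 = 92, hash=82+92 mod 97 = 77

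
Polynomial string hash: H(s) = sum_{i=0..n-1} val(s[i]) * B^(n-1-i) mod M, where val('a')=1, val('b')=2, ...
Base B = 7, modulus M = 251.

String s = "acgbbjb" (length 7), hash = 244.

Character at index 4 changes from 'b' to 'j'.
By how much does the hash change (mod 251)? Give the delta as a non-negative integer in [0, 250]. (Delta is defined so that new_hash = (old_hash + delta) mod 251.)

Delta formula: (val(new) - val(old)) * B^(n-1-k) mod M
  val('j') - val('b') = 10 - 2 = 8
  B^(n-1-k) = 7^2 mod 251 = 49
  Delta = 8 * 49 mod 251 = 141

Answer: 141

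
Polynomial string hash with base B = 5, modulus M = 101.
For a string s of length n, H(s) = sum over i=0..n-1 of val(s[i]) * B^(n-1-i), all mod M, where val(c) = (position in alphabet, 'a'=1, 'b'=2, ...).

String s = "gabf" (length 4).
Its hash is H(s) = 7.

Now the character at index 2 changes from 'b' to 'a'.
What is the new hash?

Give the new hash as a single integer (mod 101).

val('b') = 2, val('a') = 1
Position k = 2, exponent = n-1-k = 1
B^1 mod M = 5^1 mod 101 = 5
Delta = (1 - 2) * 5 mod 101 = 96
New hash = (7 + 96) mod 101 = 2

Answer: 2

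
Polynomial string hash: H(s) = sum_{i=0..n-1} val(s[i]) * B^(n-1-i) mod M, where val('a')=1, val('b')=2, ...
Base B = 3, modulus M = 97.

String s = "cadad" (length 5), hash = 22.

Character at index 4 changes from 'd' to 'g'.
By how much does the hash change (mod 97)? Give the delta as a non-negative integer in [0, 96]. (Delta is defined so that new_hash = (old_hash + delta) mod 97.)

Answer: 3

Derivation:
Delta formula: (val(new) - val(old)) * B^(n-1-k) mod M
  val('g') - val('d') = 7 - 4 = 3
  B^(n-1-k) = 3^0 mod 97 = 1
  Delta = 3 * 1 mod 97 = 3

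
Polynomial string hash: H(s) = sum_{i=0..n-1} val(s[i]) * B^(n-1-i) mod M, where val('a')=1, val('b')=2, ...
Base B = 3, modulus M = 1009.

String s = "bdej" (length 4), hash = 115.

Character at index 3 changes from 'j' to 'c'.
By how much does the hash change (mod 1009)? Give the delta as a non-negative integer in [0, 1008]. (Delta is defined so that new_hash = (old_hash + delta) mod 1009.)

Answer: 1002

Derivation:
Delta formula: (val(new) - val(old)) * B^(n-1-k) mod M
  val('c') - val('j') = 3 - 10 = -7
  B^(n-1-k) = 3^0 mod 1009 = 1
  Delta = -7 * 1 mod 1009 = 1002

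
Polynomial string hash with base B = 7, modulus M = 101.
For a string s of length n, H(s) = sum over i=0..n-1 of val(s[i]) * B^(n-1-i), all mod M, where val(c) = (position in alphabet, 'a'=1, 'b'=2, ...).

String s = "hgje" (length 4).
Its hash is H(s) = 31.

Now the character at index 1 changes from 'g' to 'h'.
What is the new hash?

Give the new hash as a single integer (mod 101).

val('g') = 7, val('h') = 8
Position k = 1, exponent = n-1-k = 2
B^2 mod M = 7^2 mod 101 = 49
Delta = (8 - 7) * 49 mod 101 = 49
New hash = (31 + 49) mod 101 = 80

Answer: 80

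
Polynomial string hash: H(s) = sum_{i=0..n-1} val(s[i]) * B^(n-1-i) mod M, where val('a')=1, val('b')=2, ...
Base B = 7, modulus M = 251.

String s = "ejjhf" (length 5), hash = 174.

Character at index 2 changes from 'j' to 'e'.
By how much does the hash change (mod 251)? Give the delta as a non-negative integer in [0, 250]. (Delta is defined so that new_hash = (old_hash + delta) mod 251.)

Delta formula: (val(new) - val(old)) * B^(n-1-k) mod M
  val('e') - val('j') = 5 - 10 = -5
  B^(n-1-k) = 7^2 mod 251 = 49
  Delta = -5 * 49 mod 251 = 6

Answer: 6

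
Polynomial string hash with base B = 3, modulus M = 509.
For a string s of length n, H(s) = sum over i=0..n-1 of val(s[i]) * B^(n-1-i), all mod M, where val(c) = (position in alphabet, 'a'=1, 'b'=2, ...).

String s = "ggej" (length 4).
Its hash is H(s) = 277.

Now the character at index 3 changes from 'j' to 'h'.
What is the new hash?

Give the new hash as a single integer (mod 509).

val('j') = 10, val('h') = 8
Position k = 3, exponent = n-1-k = 0
B^0 mod M = 3^0 mod 509 = 1
Delta = (8 - 10) * 1 mod 509 = 507
New hash = (277 + 507) mod 509 = 275

Answer: 275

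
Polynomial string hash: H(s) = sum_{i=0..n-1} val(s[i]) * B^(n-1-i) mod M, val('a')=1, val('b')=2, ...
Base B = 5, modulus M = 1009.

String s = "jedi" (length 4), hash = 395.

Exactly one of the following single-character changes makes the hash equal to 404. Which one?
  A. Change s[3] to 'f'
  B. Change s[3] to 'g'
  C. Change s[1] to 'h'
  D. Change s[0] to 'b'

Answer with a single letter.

Answer: D

Derivation:
Option A: s[3]='i'->'f', delta=(6-9)*5^0 mod 1009 = 1006, hash=395+1006 mod 1009 = 392
Option B: s[3]='i'->'g', delta=(7-9)*5^0 mod 1009 = 1007, hash=395+1007 mod 1009 = 393
Option C: s[1]='e'->'h', delta=(8-5)*5^2 mod 1009 = 75, hash=395+75 mod 1009 = 470
Option D: s[0]='j'->'b', delta=(2-10)*5^3 mod 1009 = 9, hash=395+9 mod 1009 = 404 <-- target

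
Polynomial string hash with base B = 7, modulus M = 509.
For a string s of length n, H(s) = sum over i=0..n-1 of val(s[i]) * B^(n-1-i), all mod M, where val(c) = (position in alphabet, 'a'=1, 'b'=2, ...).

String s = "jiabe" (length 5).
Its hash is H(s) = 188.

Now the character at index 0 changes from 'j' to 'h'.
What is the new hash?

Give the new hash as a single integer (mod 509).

val('j') = 10, val('h') = 8
Position k = 0, exponent = n-1-k = 4
B^4 mod M = 7^4 mod 509 = 365
Delta = (8 - 10) * 365 mod 509 = 288
New hash = (188 + 288) mod 509 = 476

Answer: 476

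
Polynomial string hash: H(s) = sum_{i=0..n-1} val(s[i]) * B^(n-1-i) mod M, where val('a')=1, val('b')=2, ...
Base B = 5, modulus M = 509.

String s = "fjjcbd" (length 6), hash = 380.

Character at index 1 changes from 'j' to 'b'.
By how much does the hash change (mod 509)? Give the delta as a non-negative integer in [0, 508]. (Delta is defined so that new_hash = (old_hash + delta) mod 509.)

Answer: 90

Derivation:
Delta formula: (val(new) - val(old)) * B^(n-1-k) mod M
  val('b') - val('j') = 2 - 10 = -8
  B^(n-1-k) = 5^4 mod 509 = 116
  Delta = -8 * 116 mod 509 = 90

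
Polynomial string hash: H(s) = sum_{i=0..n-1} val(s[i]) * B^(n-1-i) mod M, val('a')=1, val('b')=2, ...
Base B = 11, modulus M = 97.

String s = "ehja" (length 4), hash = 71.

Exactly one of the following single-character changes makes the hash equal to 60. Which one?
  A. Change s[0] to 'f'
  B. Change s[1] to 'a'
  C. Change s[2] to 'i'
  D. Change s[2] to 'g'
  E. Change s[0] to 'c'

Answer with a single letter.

Option A: s[0]='e'->'f', delta=(6-5)*11^3 mod 97 = 70, hash=71+70 mod 97 = 44
Option B: s[1]='h'->'a', delta=(1-8)*11^2 mod 97 = 26, hash=71+26 mod 97 = 0
Option C: s[2]='j'->'i', delta=(9-10)*11^1 mod 97 = 86, hash=71+86 mod 97 = 60 <-- target
Option D: s[2]='j'->'g', delta=(7-10)*11^1 mod 97 = 64, hash=71+64 mod 97 = 38
Option E: s[0]='e'->'c', delta=(3-5)*11^3 mod 97 = 54, hash=71+54 mod 97 = 28

Answer: C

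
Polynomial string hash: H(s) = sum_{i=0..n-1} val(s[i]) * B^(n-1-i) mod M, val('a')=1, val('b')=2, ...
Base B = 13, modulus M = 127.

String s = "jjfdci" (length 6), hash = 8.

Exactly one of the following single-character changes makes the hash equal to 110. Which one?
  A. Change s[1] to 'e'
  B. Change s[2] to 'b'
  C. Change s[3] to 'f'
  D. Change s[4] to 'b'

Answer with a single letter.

Option A: s[1]='j'->'e', delta=(5-10)*13^4 mod 127 = 70, hash=8+70 mod 127 = 78
Option B: s[2]='f'->'b', delta=(2-6)*13^3 mod 127 = 102, hash=8+102 mod 127 = 110 <-- target
Option C: s[3]='d'->'f', delta=(6-4)*13^2 mod 127 = 84, hash=8+84 mod 127 = 92
Option D: s[4]='c'->'b', delta=(2-3)*13^1 mod 127 = 114, hash=8+114 mod 127 = 122

Answer: B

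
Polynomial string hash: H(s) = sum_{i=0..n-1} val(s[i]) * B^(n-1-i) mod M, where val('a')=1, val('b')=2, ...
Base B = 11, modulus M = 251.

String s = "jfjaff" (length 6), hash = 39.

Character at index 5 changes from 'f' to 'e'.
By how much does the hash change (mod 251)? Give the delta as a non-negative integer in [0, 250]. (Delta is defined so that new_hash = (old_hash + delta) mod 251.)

Answer: 250

Derivation:
Delta formula: (val(new) - val(old)) * B^(n-1-k) mod M
  val('e') - val('f') = 5 - 6 = -1
  B^(n-1-k) = 11^0 mod 251 = 1
  Delta = -1 * 1 mod 251 = 250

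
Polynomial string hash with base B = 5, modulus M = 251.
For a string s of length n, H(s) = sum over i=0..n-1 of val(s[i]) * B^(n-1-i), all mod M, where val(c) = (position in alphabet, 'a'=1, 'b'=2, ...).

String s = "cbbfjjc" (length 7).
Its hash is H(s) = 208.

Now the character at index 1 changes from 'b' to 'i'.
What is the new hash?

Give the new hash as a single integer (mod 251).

val('b') = 2, val('i') = 9
Position k = 1, exponent = n-1-k = 5
B^5 mod M = 5^5 mod 251 = 113
Delta = (9 - 2) * 113 mod 251 = 38
New hash = (208 + 38) mod 251 = 246

Answer: 246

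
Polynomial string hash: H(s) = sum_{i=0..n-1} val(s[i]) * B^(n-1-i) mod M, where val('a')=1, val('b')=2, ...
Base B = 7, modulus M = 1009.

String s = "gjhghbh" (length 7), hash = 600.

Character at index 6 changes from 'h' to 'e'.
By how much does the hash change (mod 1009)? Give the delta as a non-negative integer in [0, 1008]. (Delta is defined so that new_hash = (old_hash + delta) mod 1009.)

Answer: 1006

Derivation:
Delta formula: (val(new) - val(old)) * B^(n-1-k) mod M
  val('e') - val('h') = 5 - 8 = -3
  B^(n-1-k) = 7^0 mod 1009 = 1
  Delta = -3 * 1 mod 1009 = 1006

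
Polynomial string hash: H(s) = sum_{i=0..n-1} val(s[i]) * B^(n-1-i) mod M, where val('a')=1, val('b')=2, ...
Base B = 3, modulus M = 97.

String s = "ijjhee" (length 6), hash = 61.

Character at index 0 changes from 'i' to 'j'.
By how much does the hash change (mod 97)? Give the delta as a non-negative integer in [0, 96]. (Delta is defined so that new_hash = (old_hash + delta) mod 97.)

Answer: 49

Derivation:
Delta formula: (val(new) - val(old)) * B^(n-1-k) mod M
  val('j') - val('i') = 10 - 9 = 1
  B^(n-1-k) = 3^5 mod 97 = 49
  Delta = 1 * 49 mod 97 = 49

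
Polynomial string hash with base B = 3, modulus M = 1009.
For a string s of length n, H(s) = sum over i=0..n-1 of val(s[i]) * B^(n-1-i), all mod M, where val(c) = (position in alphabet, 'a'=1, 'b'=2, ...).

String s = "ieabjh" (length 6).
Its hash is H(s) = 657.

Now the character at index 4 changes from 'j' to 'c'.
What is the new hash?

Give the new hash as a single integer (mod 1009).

val('j') = 10, val('c') = 3
Position k = 4, exponent = n-1-k = 1
B^1 mod M = 3^1 mod 1009 = 3
Delta = (3 - 10) * 3 mod 1009 = 988
New hash = (657 + 988) mod 1009 = 636

Answer: 636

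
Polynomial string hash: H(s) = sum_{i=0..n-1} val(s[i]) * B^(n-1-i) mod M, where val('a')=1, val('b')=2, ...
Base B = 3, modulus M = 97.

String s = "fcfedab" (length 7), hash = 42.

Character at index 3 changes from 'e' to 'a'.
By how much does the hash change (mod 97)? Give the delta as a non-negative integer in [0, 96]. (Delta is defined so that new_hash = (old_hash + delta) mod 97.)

Delta formula: (val(new) - val(old)) * B^(n-1-k) mod M
  val('a') - val('e') = 1 - 5 = -4
  B^(n-1-k) = 3^3 mod 97 = 27
  Delta = -4 * 27 mod 97 = 86

Answer: 86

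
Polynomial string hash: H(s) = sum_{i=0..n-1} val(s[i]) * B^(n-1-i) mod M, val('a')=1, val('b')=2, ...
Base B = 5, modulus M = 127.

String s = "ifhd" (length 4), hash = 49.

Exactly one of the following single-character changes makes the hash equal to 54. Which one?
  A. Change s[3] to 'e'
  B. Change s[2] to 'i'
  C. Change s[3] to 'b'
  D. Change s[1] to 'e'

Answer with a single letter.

Answer: B

Derivation:
Option A: s[3]='d'->'e', delta=(5-4)*5^0 mod 127 = 1, hash=49+1 mod 127 = 50
Option B: s[2]='h'->'i', delta=(9-8)*5^1 mod 127 = 5, hash=49+5 mod 127 = 54 <-- target
Option C: s[3]='d'->'b', delta=(2-4)*5^0 mod 127 = 125, hash=49+125 mod 127 = 47
Option D: s[1]='f'->'e', delta=(5-6)*5^2 mod 127 = 102, hash=49+102 mod 127 = 24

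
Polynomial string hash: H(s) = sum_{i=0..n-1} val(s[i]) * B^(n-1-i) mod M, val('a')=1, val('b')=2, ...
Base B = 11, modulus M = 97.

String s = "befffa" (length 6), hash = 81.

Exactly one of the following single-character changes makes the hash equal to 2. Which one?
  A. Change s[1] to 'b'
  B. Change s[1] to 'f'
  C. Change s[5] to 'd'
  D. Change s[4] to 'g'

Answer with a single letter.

Option A: s[1]='e'->'b', delta=(2-5)*11^4 mod 97 = 18, hash=81+18 mod 97 = 2 <-- target
Option B: s[1]='e'->'f', delta=(6-5)*11^4 mod 97 = 91, hash=81+91 mod 97 = 75
Option C: s[5]='a'->'d', delta=(4-1)*11^0 mod 97 = 3, hash=81+3 mod 97 = 84
Option D: s[4]='f'->'g', delta=(7-6)*11^1 mod 97 = 11, hash=81+11 mod 97 = 92

Answer: A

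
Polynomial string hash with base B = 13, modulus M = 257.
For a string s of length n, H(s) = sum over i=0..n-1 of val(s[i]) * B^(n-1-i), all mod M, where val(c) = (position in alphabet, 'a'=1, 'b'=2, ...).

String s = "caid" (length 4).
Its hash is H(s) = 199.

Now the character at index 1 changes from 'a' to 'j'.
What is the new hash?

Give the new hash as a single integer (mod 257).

val('a') = 1, val('j') = 10
Position k = 1, exponent = n-1-k = 2
B^2 mod M = 13^2 mod 257 = 169
Delta = (10 - 1) * 169 mod 257 = 236
New hash = (199 + 236) mod 257 = 178

Answer: 178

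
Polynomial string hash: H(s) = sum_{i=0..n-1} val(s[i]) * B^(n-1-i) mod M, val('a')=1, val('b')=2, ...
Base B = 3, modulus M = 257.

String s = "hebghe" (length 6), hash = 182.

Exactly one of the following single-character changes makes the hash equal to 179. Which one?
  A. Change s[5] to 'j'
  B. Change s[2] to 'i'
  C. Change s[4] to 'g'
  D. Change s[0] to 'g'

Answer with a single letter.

Option A: s[5]='e'->'j', delta=(10-5)*3^0 mod 257 = 5, hash=182+5 mod 257 = 187
Option B: s[2]='b'->'i', delta=(9-2)*3^3 mod 257 = 189, hash=182+189 mod 257 = 114
Option C: s[4]='h'->'g', delta=(7-8)*3^1 mod 257 = 254, hash=182+254 mod 257 = 179 <-- target
Option D: s[0]='h'->'g', delta=(7-8)*3^5 mod 257 = 14, hash=182+14 mod 257 = 196

Answer: C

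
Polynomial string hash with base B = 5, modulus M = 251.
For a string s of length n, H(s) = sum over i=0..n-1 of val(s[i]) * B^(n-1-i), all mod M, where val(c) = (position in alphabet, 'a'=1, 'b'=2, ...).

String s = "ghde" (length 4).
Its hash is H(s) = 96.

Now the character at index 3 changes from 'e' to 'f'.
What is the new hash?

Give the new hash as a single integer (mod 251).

val('e') = 5, val('f') = 6
Position k = 3, exponent = n-1-k = 0
B^0 mod M = 5^0 mod 251 = 1
Delta = (6 - 5) * 1 mod 251 = 1
New hash = (96 + 1) mod 251 = 97

Answer: 97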